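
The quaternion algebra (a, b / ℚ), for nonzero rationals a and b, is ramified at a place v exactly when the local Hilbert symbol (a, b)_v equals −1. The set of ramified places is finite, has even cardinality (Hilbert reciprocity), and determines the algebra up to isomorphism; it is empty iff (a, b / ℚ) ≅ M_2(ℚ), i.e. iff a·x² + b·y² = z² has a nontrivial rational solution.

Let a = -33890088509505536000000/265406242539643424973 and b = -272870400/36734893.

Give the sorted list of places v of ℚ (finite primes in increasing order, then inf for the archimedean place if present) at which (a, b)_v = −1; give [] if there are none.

Mod squares: a ≡ -2717, b ≡ -138567. Check v ∈ {∞, 2, 3, 5, 7, 11, 13, 17, 19, 41}.
v=11: a=11^3·(≡10), b=11^1·(≡1) mod 11; (10|11)=-1, (1|11)=+1; (−1)^{3·1·5}·(-1)^1·(+1)^3 = +1.
v=19: a=19^3·(≡9), b=19^1·(≡15) mod 19; (9|19)=+1, (15|19)=-1; (−1)^{3·1·9}·(+1)^1·(-1)^3 = +1.
v=5: a=5^6·(≡2), b=5^2·(≡3) mod 5; (2|5)=-1, (3|5)=-1; (−1)^{6·2·2}·(-1)^2·(-1)^6 = +1.
v=7: a=7^2·(≡6), b=7^0·(≡5) mod 7; (6|7)=-1, (5|7)=-1; (−1)^{2·0·3}·(-1)^0·(-1)^2 = +1.
v=2: v_2(a)=24, v_2(b)=10; units ≡ 3, 1 (mod 8); ε·ε+αω+βω = 1·0+24·0+10·1 ≡ 0  ⇒  (a,b)_2 = +1.
v=13: a=13^-3·(≡9), b=13^-1·(≡1) mod 13; (9|13)=+1, (1|13)=+1; (−1)^{-3·-1·6}·(+1)^-1·(+1)^-3 = +1.
v=∞: -2717 < 0 and -138567 < 0  ⇒  (a,b)_∞ = -1.
v=17: a=17^2·(≡6), b=17^1·(≡13) mod 17; (6|17)=-1, (13|17)=+1; (−1)^{2·1·8}·(-1)^1·(+1)^2 = -1.
v=41: a=41^-10·(≡17), b=41^-4·(≡17) mod 41; (17|41)=-1, (17|41)=-1; (−1)^{-10·-4·20}·(-1)^-4·(-1)^-10 = +1.
v=3: a=3^-2·(≡1), b=3^1·(≡2) mod 3; (1|3)=+1, (2|3)=-1; (−1)^{-2·1·1}·(+1)^1·(-1)^-2 = +1.
(-2717, -138567 / ℚ) ramifies at {17, ∞}: a division algebra.

[17, inf]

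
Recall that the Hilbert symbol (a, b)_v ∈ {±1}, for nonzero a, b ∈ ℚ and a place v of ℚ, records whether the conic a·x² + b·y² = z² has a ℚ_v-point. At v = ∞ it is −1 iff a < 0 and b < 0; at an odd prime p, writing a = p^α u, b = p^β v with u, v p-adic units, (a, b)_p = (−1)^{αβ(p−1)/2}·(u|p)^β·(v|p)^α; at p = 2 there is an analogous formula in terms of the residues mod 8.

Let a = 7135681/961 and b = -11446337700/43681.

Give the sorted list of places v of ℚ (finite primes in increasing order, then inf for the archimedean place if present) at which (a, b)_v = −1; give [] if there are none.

Mod squares: a ≡ 13489, b ≡ -12718153. Check v ∈ {∞, 2, 3, 5, 7, 11, 19, 23, 29, 31, 41, 43, 47}.
v=31: a=31^-2·(≡8), b=31^1·(≡11) mod 31; (8|31)=+1, (11|31)=-1; (−1)^{-2·1·15}·(+1)^1·(-1)^-2 = +1.
v=3: a=3^0·(≡1), b=3^2·(≡2) mod 3; (1|3)=+1, (2|3)=-1; (−1)^{0·2·1}·(+1)^2·(-1)^0 = +1.
v=5: a=5^0·(≡1), b=5^2·(≡2) mod 5; (1|5)=+1, (2|5)=-1; (−1)^{0·2·2}·(+1)^2·(-1)^0 = +1.
v=7: a=7^1·(≡4), b=7^1·(≡3) mod 7; (4|7)=+1, (3|7)=-1; (−1)^{1·1·3}·(+1)^1·(-1)^1 = +1.
v=2: v_2(a)=0, v_2(b)=2; units ≡ 1, 7 (mod 8); ε·ε+αω+βω = 0·1+0·0+2·0 ≡ 0  ⇒  (a,b)_2 = +1.
v=19: a=19^0·(≡2), b=19^-2·(≡10) mod 19; (2|19)=-1, (10|19)=-1; (−1)^{0·-2·9}·(-1)^-2·(-1)^0 = +1.
v=23: a=23^2·(≡7), b=23^0·(≡20) mod 23; (7|23)=-1, (20|23)=-1; (−1)^{2·0·11}·(-1)^0·(-1)^2 = +1.
v=∞: 13489 > 0 and -12718153 < 0  ⇒  (a,b)_∞ = +1.
v=11: a=11^0·(≡9), b=11^-2·(≡3) mod 11; (9|11)=+1, (3|11)=+1; (−1)^{0·-2·5}·(+1)^-2·(+1)^0 = +1.
v=47: a=47^1·(≡23), b=47^1·(≡34) mod 47; (23|47)=-1, (34|47)=+1; (−1)^{1·1·23}·(-1)^1·(+1)^1 = +1.
v=41: a=41^1·(≡18), b=41^0·(≡30) mod 41; (18|41)=+1, (30|41)=-1; (−1)^{1·0·20}·(+1)^0·(-1)^1 = -1.
v=43: a=43^0·(≡26), b=43^1·(≡5) mod 43; (26|43)=-1, (5|43)=-1; (−1)^{0·1·21}·(-1)^1·(-1)^0 = -1.
v=29: a=29^0·(≡7), b=29^1·(≡18) mod 29; (7|29)=+1, (18|29)=-1; (−1)^{0·1·14}·(+1)^1·(-1)^0 = +1.
|Ram(13489, -12718153)| = 2, even; anisotropic at {41, 43}.

[41, 43]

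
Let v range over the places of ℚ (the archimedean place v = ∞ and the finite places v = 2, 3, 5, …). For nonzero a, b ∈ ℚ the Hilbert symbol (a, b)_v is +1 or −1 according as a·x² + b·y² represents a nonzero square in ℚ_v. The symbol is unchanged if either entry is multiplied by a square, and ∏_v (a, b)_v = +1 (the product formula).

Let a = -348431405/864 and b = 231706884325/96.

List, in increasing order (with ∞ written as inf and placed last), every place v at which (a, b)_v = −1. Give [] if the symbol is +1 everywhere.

[3, 5, 7, 19]

Mod squares: a ≡ -147630, b ≡ 222. Check v ∈ {∞, 2, 3, 5, 7, 17, 19, 37}.
v=37: a=37^1·(≡22), b=37^1·(≡13) mod 37; (22|37)=-1, (13|37)=-1; (−1)^{1·1·18}·(-1)^1·(-1)^1 = +1.
v=∞: -147630 < 0 and 222 > 0  ⇒  (a,b)_∞ = +1.
v=17: a=17^2·(≡13), b=17^2·(≡4) mod 17; (13|17)=+1, (4|17)=+1; (−1)^{2·2·8}·(+1)^2·(+1)^2 = +1.
v=2: v_2(a)=-5, v_2(b)=-5; units ≡ 1, 7 (mod 8); ε·ε+αω+βω = 0·1+-5·0+-5·0 ≡ 0  ⇒  (a,b)_2 = +1.
v=5: a=5^1·(≡1), b=5^2·(≡3) mod 5; (1|5)=+1, (3|5)=-1; (−1)^{1·2·2}·(+1)^2·(-1)^1 = -1.
v=3: a=3^-3·(≡2), b=3^-1·(≡2) mod 3; (2|3)=-1, (2|3)=-1; (−1)^{-3·-1·1}·(-1)^-1·(-1)^-3 = -1.
v=19: a=19^1·(≡17), b=19^2·(≡3) mod 19; (17|19)=+1, (3|19)=-1; (−1)^{1·2·9}·(+1)^2·(-1)^1 = -1.
v=7: a=7^3·(≡4), b=7^4·(≡3) mod 7; (4|7)=+1, (3|7)=-1; (−1)^{3·4·3}·(+1)^4·(-1)^3 = -1.
(-147630, 222 / ℚ) ramifies at {3, 5, 7, 19}: a division algebra.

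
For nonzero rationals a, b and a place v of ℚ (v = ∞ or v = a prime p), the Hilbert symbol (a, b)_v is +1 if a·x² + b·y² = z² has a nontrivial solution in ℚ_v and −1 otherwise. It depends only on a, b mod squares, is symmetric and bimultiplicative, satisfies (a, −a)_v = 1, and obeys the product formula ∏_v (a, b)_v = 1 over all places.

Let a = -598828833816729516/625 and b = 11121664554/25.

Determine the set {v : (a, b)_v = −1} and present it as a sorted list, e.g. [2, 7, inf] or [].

(a, b) ≡ (-11, 149226) mod (ℚ^×)²; places V = {2, 3, 5, 7, 11, 13, 17, 19, ∞}.
(a,b)_17: α=2, u≡5; β=1, v≡5 (mod 17); (5|17)=-1, (5|17)=-1; sign (−1)^0·-1^1·-1^2 = -1.
(a,b)_5: α=-4, u≡4; β=-2, v≡4 (mod 5); (4|5)=+1, (4|5)=+1; sign (−1)^0·+1^-2·+1^-4 = +1.
(a,b)_13: α=2, u≡11; β=2, v≡12 (mod 13); (11|13)=-1, (12|13)=+1; sign (−1)^0·-1^2·+1^2 = +1.
(a,b)_7: α=6, u≡5; β=3, v≡5 (mod 7); (5|7)=-1, (5|7)=-1; sign (−1)^0·-1^3·-1^6 = -1.
(a,b)_3: α=8, u≡1; β=3, v≡2 (mod 3); (1|3)=+1, (2|3)=-1; sign (−1)^0·+1^3·-1^8 = +1.
(a,b)_2: α=2, β=1; u≡5, v≡5 (mod 8); ε(u)ε(v)=0·0, αω(v)=2·1, βω(u)=1·1; sum ≡ 1  ⇒  -1.
(a,b)_∞: sgn(-11)=−, sgn(149226)=+, so +1.
(a,b)_11: α=1, u≡8; β=1, v≡4 (mod 11); (8|11)=-1, (4|11)=+1; sign (−1)^1·-1^1·+1^1 = +1.
(a,b)_19: α=2, u≡8; β=1, v≡16 (mod 19); (8|19)=-1, (16|19)=+1; sign (−1)^0·-1^1·+1^2 = -1.
Ram(-11, 149226) = {2, 7, 17, 19}; no ℚ_2-point on the conic.

[2, 7, 17, 19]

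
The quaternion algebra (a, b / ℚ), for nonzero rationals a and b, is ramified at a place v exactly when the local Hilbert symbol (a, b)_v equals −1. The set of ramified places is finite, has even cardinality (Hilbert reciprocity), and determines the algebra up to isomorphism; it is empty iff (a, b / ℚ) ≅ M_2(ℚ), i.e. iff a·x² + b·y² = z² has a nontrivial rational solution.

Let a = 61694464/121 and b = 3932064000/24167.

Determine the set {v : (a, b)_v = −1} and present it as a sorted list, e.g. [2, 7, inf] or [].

Mod squares: a ≡ 1426, b ≡ 1084655. Check v ∈ {∞, 2, 3, 5, 11, 13, 23, 31, 37, 41}.
v=11: a=11^-2·(≡7), b=11^-1·(≡5) mod 11; (7|11)=-1, (5|11)=+1; (−1)^{-2·-1·5}·(-1)^-1·(+1)^-2 = -1.
v=41: a=41^0·(≡20), b=41^1·(≡9) mod 41; (20|41)=+1, (9|41)=+1; (−1)^{0·1·20}·(+1)^1·(+1)^0 = +1.
v=23: a=23^1·(≡18), b=23^0·(≡14) mod 23; (18|23)=+1, (14|23)=-1; (−1)^{1·0·11}·(+1)^0·(-1)^1 = -1.
v=∞: 1426 > 0 and 1084655 > 0  ⇒  (a,b)_∞ = +1.
v=13: a=13^2·(≡4), b=13^-3·(≡3) mod 13; (4|13)=+1, (3|13)=+1; (−1)^{2·-3·6}·(+1)^-3·(+1)^2 = +1.
v=5: a=5^0·(≡4), b=5^3·(≡1) mod 5; (4|5)=+1, (1|5)=+1; (−1)^{0·3·2}·(+1)^3·(+1)^0 = +1.
v=2: v_2(a)=9, v_2(b)=8; units ≡ 1, 7 (mod 8); ε·ε+αω+βω = 0·1+9·0+8·0 ≡ 0  ⇒  (a,b)_2 = +1.
v=31: a=31^1·(≡29), b=31^0·(≡21) mod 31; (29|31)=-1, (21|31)=-1; (−1)^{1·0·15}·(-1)^0·(-1)^1 = -1.
v=37: a=37^0·(≡22), b=37^1·(≡26) mod 37; (22|37)=-1, (26|37)=+1; (−1)^{0·1·18}·(-1)^1·(+1)^0 = -1.
v=3: a=3^0·(≡1), b=3^4·(≡2) mod 3; (1|3)=+1, (2|3)=-1; (−1)^{0·4·1}·(+1)^4·(-1)^0 = +1.
Ram(1426, 1084655) = {11, 23, 31, 37}; no ℚ_11-point on the conic.

[11, 23, 31, 37]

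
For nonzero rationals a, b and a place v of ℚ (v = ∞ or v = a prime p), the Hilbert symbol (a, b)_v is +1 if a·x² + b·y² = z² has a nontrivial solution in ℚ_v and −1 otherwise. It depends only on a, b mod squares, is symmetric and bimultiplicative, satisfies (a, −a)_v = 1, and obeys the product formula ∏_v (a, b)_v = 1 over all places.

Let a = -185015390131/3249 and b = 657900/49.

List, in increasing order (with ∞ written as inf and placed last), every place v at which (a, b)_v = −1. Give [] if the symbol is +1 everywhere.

[17, 41]

Mod squares: a ≡ -2890459, b ≡ 731. Check v ∈ {∞, 2, 3, 5, 7, 11, 13, 17, 19, 23, 29, 41, 43}.
v=19: a=19^-2·(≡6), b=19^0·(≡4) mod 19; (6|19)=+1, (4|19)=+1; (−1)^{-2·0·9}·(+1)^0·(+1)^-2 = +1.
v=29: a=29^1·(≡12), b=29^0·(≡9) mod 29; (12|29)=-1, (9|29)=+1; (−1)^{1·0·14}·(-1)^0·(+1)^1 = +1.
v=11: a=11^3·(≡8), b=11^0·(≡9) mod 11; (8|11)=-1, (9|11)=+1; (−1)^{3·0·5}·(-1)^0·(+1)^3 = +1.
v=17: a=17^1·(≡14), b=17^1·(≡13) mod 17; (14|17)=-1, (13|17)=+1; (−1)^{1·1·8}·(-1)^1·(+1)^1 = -1.
v=13: a=13^1·(≡1), b=13^0·(≡10) mod 13; (1|13)=+1, (10|13)=+1; (−1)^{1·0·6}·(+1)^0·(+1)^1 = +1.
v=7: a=7^0·(≡2), b=7^-2·(≡5) mod 7; (2|7)=+1, (5|7)=-1; (−1)^{0·-2·3}·(+1)^-2·(-1)^0 = +1.
v=∞: -2890459 < 0 and 731 > 0  ⇒  (a,b)_∞ = +1.
v=2: v_2(a)=0, v_2(b)=2; units ≡ 5, 3 (mod 8); ε·ε+αω+βω = 0·1+0·1+2·1 ≡ 0  ⇒  (a,b)_2 = +1.
v=43: a=43^0·(≡10), b=43^1·(≡13) mod 43; (10|43)=+1, (13|43)=+1; (−1)^{0·1·21}·(+1)^1·(+1)^0 = +1.
v=23: a=23^2·(≡20), b=23^0·(≡18) mod 23; (20|23)=-1, (18|23)=+1; (−1)^{2·0·11}·(-1)^0·(+1)^2 = +1.
v=5: a=5^0·(≡1), b=5^2·(≡4) mod 5; (1|5)=+1, (4|5)=+1; (−1)^{0·2·2}·(+1)^2·(+1)^0 = +1.
v=3: a=3^-2·(≡2), b=3^2·(≡2) mod 3; (2|3)=-1, (2|3)=-1; (−1)^{-2·2·1}·(-1)^2·(-1)^-2 = +1.
v=41: a=41^1·(≡25), b=41^0·(≡12) mod 41; (25|41)=+1, (12|41)=-1; (−1)^{1·0·20}·(+1)^0·(-1)^1 = -1.
|Ram(-2890459, 731)| = 2, even; anisotropic at {17, 41}.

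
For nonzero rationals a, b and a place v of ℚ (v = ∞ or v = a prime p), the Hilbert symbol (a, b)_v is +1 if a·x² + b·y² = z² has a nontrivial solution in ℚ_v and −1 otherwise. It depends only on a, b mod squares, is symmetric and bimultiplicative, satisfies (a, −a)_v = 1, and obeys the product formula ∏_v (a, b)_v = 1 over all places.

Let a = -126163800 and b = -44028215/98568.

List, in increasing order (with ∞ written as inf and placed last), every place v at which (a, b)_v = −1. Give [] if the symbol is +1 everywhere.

Mod squares: a ≡ -140182, b ≡ -1870. Check v ∈ {∞, 2, 3, 5, 7, 11, 17, 19, 31, 37}.
v=5: a=5^2·(≡3), b=5^1·(≡4) mod 5; (3|5)=-1, (4|5)=+1; (−1)^{2·1·2}·(-1)^1·(+1)^2 = -1.
v=2: v_2(a)=3, v_2(b)=-3; units ≡ 5, 1 (mod 8); ε·ε+αω+βω = 0·0+3·0+-3·1 ≡ 1  ⇒  (a,b)_2 = -1.
v=11: a=11^0·(≡7), b=11^1·(≡2) mod 11; (7|11)=-1, (2|11)=-1; (−1)^{0·1·5}·(-1)^1·(-1)^0 = -1.
v=31: a=31^1·(≡4), b=31^2·(≡23) mod 31; (4|31)=+1, (23|31)=-1; (−1)^{1·2·15}·(+1)^2·(-1)^1 = -1.
v=∞: -140182 < 0 and -1870 < 0  ⇒  (a,b)_∞ = -1.
v=17: a=17^1·(≡1), b=17^1·(≡2) mod 17; (1|17)=+1, (2|17)=+1; (−1)^{1·1·8}·(+1)^1·(+1)^1 = +1.
v=37: a=37^0·(≡21), b=37^-2·(≡14) mod 37; (21|37)=+1, (14|37)=-1; (−1)^{0·-2·18}·(+1)^-2·(-1)^0 = +1.
v=3: a=3^2·(≡2), b=3^-2·(≡2) mod 3; (2|3)=-1, (2|3)=-1; (−1)^{2·-2·1}·(-1)^-2·(-1)^2 = +1.
v=7: a=7^1·(≡4), b=7^2·(≡6) mod 7; (4|7)=+1, (6|7)=-1; (−1)^{1·2·3}·(+1)^2·(-1)^1 = -1.
v=19: a=19^1·(≡15), b=19^0·(≡7) mod 19; (15|19)=-1, (7|19)=+1; (−1)^{1·0·9}·(-1)^0·(+1)^1 = +1.
Ram(-140182, -1870) = {2, 5, 7, 11, 31, ∞}; no ℚ_2-point on the conic.

[2, 5, 7, 11, 31, inf]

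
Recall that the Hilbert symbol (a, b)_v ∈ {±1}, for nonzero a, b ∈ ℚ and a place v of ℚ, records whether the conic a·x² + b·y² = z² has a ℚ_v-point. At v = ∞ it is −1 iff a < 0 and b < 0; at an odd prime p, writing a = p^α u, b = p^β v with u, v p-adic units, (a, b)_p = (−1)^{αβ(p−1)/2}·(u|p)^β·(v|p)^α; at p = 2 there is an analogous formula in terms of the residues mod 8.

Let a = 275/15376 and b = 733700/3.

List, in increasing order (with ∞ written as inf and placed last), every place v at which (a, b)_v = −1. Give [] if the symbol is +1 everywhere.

(a, b) ≡ (11, 22011) mod (ℚ^×)²; places V = {2, 3, 5, 11, 23, 29, 31, ∞}.
(a,b)_29: α=0, u≡12; β=1, v≡4 (mod 29); (12|29)=-1, (4|29)=+1; sign (−1)^0·-1^1·+1^0 = -1.
(a,b)_11: α=1, u≡4; β=1, v≡6 (mod 11); (4|11)=+1, (6|11)=-1; sign (−1)^1·+1^1·-1^1 = +1.
(a,b)_3: α=0, u≡2; β=-1, v≡2 (mod 3); (2|3)=-1, (2|3)=-1; sign (−1)^0·-1^-1·-1^0 = -1.
(a,b)_23: α=0, u≡21; β=1, v≡15 (mod 23); (21|23)=-1, (15|23)=-1; sign (−1)^0·-1^1·-1^0 = -1.
(a,b)_2: α=-4, β=2; u≡3, v≡3 (mod 8); ε(u)ε(v)=1·1, αω(v)=-4·1, βω(u)=2·1; sum ≡ 1  ⇒  -1.
(a,b)_5: α=2, u≡1; β=2, v≡1 (mod 5); (1|5)=+1, (1|5)=+1; sign (−1)^0·+1^2·+1^2 = +1.
(a,b)_31: α=-2, u≡23; β=0, v≡18 (mod 31); (23|31)=-1, (18|31)=+1; sign (−1)^0·-1^0·+1^-2 = +1.
(a,b)_∞: sgn(11)=+, sgn(22011)=+, so +1.
Ram(11, 22011) = {2, 3, 23, 29}; no ℚ_2-point on the conic.

[2, 3, 23, 29]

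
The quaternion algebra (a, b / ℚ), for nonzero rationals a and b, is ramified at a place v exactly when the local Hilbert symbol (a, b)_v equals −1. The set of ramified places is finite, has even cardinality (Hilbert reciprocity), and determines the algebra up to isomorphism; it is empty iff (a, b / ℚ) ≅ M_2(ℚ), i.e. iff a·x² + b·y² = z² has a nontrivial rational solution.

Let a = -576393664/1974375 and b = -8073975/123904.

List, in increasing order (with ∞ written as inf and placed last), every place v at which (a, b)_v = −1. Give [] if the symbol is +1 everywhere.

(a, b) ≡ (-1209, -39) mod (ℚ^×)²; places V = {2, 3, 5, 7, 11, 13, 31, ∞}.
(a,b)_∞: sgn(-1209)=−, sgn(-39)=−, so -1.
(a,b)_11: α=2, u≡3; β=-2, v≡3 (mod 11); (3|11)=+1, (3|11)=+1; sign (−1)^0·+1^-2·+1^2 = +1.
(a,b)_5: α=-4, u≡4; β=2, v≡4 (mod 5); (4|5)=+1, (4|5)=+1; sign (−1)^0·+1^2·+1^-4 = +1.
(a,b)_2: α=6, β=-10; u≡7, v≡1 (mod 8); ε(u)ε(v)=1·0, αω(v)=6·0, βω(u)=-10·0; sum ≡ 0  ⇒  +1.
(a,b)_13: α=-1, u≡7; β=3, v≡4 (mod 13); (7|13)=-1, (4|13)=+1; sign (−1)^0·-1^3·+1^-1 = -1.
(a,b)_7: α=4, u≡2; β=2, v≡3 (mod 7); (2|7)=+1, (3|7)=-1; sign (−1)^0·+1^2·-1^4 = +1.
(a,b)_3: α=-5, u≡2; β=1, v≡2 (mod 3); (2|3)=-1, (2|3)=-1; sign (−1)^1·-1^1·-1^-5 = -1.
(a,b)_31: α=1, u≡13; β=0, v≡29 (mod 31); (13|31)=-1, (29|31)=-1; sign (−1)^0·-1^0·-1^1 = -1.
|Ram(-1209, -39)| = 4, even; anisotropic at {3, 13, 31, ∞}.

[3, 13, 31, inf]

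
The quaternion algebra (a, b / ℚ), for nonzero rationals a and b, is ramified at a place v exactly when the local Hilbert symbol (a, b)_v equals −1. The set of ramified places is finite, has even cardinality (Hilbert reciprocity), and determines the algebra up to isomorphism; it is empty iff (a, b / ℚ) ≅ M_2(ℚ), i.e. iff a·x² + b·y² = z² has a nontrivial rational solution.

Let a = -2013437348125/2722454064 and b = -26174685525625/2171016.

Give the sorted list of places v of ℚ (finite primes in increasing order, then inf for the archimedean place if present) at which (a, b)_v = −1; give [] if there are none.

[37, inf]

(a, b) ≡ (-407, -54834) mod (ℚ^×)²; places V = {2, 3, 5, 7, 11, 13, 19, 23, 31, 37, 43, ∞}.
(a,b)_31: α=2, u≡21; β=2, v≡9 (mod 31); (21|31)=-1, (9|31)=+1; sign (−1)^0·-1^2·+1^2 = +1.
(a,b)_7: α=2, u≡6; β=2, v≡1 (mod 7); (6|7)=-1, (1|7)=+1; sign (−1)^0·-1^2·+1^2 = +1.
(a,b)_2: α=-4, β=-3; u≡1, v≡7 (mod 8); ε(u)ε(v)=0·1, αω(v)=-4·0, βω(u)=-3·0; sum ≡ 0  ⇒  +1.
(a,b)_5: α=4, u≡2; β=4, v≡4 (mod 5); (2|5)=-1, (4|5)=+1; sign (−1)^0·-1^4·+1^4 = +1.
(a,b)_∞: sgn(-407)=−, sgn(-54834)=−, so -1.
(a,b)_19: α=-2, u≡11; β=-1, v≡14 (mod 19); (11|19)=+1, (14|19)=-1; sign (−1)^0·+1^-1·-1^-2 = +1.
(a,b)_23: α=-2, u≡17; β=-2, v≡7 (mod 23); (17|23)=-1, (7|23)=-1; sign (−1)^0·-1^-2·-1^-2 = +1.
(a,b)_13: α=0, u≡1; β=1, v≡6 (mod 13); (1|13)=+1, (6|13)=-1; sign (−1)^0·+1^1·-1^0 = +1.
(a,b)_3: α=-4, u≡1; β=-3, v≡1 (mod 3); (1|3)=+1, (1|3)=+1; sign (−1)^0·+1^-3·+1^-4 = +1.
(a,b)_37: α=1, u≡34; β=1, v≡8 (mod 37); (34|37)=+1, (8|37)=-1; sign (−1)^0·+1^1·-1^1 = -1.
(a,b)_43: α=2, u≡4; β=2, v≡20 (mod 43); (4|43)=+1, (20|43)=-1; sign (−1)^0·+1^2·-1^2 = +1.
(a,b)_11: α=-1, u≡7; β=0, v≡1 (mod 11); (7|11)=-1, (1|11)=+1; sign (−1)^0·-1^0·+1^-1 = +1.
Ram(-407, -54834) = {37, ∞}; no ℚ_37-point on the conic.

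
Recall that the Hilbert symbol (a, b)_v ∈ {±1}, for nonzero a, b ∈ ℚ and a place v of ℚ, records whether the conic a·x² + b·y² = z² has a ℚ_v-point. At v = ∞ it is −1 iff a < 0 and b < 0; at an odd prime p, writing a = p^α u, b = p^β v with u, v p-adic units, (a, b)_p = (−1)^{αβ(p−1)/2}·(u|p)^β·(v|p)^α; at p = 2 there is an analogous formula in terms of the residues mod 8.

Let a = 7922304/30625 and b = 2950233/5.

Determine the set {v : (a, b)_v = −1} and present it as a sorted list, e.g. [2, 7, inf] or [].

[2, 3]

(a, b) ≡ (26, 165) mod (ℚ^×)²; places V = {2, 3, 5, 7, 11, 13, 23, ∞}.
(a,b)_23: α=2, u≡6; β=2, v≡16 (mod 23); (6|23)=+1, (16|23)=+1; sign (−1)^0·+1^2·+1^2 = +1.
(a,b)_3: α=2, u≡2; β=1, v≡1 (mod 3); (2|3)=-1, (1|3)=+1; sign (−1)^0·-1^1·+1^2 = -1.
(a,b)_13: α=1, u≡2; β=2, v≡10 (mod 13); (2|13)=-1, (10|13)=+1; sign (−1)^0·-1^2·+1^1 = +1.
(a,b)_5: α=-4, u≡1; β=-1, v≡3 (mod 5); (1|5)=+1, (3|5)=-1; sign (−1)^0·+1^-1·-1^-4 = +1.
(a,b)_2: α=7, β=0; u≡5, v≡5 (mod 8); ε(u)ε(v)=0·0, αω(v)=7·1, βω(u)=0·1; sum ≡ 1  ⇒  -1.
(a,b)_∞: sgn(26)=+, sgn(165)=+, so +1.
(a,b)_7: α=-2, u≡6; β=0, v≡4 (mod 7); (6|7)=-1, (4|7)=+1; sign (−1)^0·-1^0·+1^-2 = +1.
(a,b)_11: α=0, u≡5; β=1, v≡9 (mod 11); (5|11)=+1, (9|11)=+1; sign (−1)^0·+1^1·+1^0 = +1.
Ram(26, 165) = {2, 3}; no ℚ_2-point on the conic.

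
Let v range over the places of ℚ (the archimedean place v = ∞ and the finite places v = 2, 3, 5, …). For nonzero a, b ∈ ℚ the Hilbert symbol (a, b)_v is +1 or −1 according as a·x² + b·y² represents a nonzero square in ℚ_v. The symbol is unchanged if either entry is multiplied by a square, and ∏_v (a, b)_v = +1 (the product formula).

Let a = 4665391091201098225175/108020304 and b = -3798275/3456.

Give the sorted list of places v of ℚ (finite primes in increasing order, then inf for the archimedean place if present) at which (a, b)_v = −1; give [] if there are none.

[3, 7, 31, 37]

Mod squares: a ≡ 698523, b ≡ -5394. Check v ∈ {∞, 2, 3, 5, 7, 13, 17, 29, 31, 37}.
v=2: v_2(a)=-4, v_2(b)=-7; units ≡ 3, 7 (mod 8); ε·ε+αω+βω = 1·1+-4·0+-7·1 ≡ 0  ⇒  (a,b)_2 = +1.
v=7: a=7^-3·(≡1), b=7^0·(≡6) mod 7; (1|7)=+1, (6|7)=-1; (−1)^{-3·0·3}·(+1)^0·(-1)^-3 = -1.
v=37: a=37^1·(≡25), b=37^0·(≡22) mod 37; (25|37)=+1, (22|37)=-1; (−1)^{1·0·18}·(+1)^0·(-1)^1 = -1.
v=17: a=17^2·(≡5), b=17^0·(≡7) mod 17; (5|17)=-1, (7|17)=-1; (−1)^{2·0·8}·(-1)^0·(-1)^2 = +1.
v=13: a=13^4·(≡8), b=13^2·(≡12) mod 13; (8|13)=-1, (12|13)=+1; (−1)^{4·2·6}·(-1)^2·(+1)^4 = +1.
v=29: a=29^5·(≡10), b=29^1·(≡21) mod 29; (10|29)=-1, (21|29)=-1; (−1)^{5·1·14}·(-1)^1·(-1)^5 = +1.
v=∞: 698523 > 0 and -5394 < 0  ⇒  (a,b)_∞ = +1.
v=5: a=5^2·(≡3), b=5^2·(≡4) mod 5; (3|5)=-1, (4|5)=+1; (−1)^{2·2·2}·(-1)^2·(+1)^2 = +1.
v=31: a=31^3·(≡29), b=31^1·(≡26) mod 31; (29|31)=-1, (26|31)=-1; (−1)^{3·1·15}·(-1)^1·(-1)^3 = -1.
v=3: a=3^-9·(≡2), b=3^-3·(≡2) mod 3; (2|3)=-1, (2|3)=-1; (−1)^{-9·-3·1}·(-1)^-3·(-1)^-9 = -1.
(698523, -5394 / ℚ) ramifies at {3, 7, 31, 37}: a division algebra.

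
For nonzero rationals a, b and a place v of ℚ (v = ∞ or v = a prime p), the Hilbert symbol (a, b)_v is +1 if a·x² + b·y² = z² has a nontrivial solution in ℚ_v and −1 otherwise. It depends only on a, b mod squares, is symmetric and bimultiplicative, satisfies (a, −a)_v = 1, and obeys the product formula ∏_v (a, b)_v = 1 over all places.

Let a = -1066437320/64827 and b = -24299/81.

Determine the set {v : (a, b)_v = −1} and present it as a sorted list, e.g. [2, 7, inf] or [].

(a, b) ≡ (-13110, -11) mod (ℚ^×)²; places V = {2, 3, 5, 7, 11, 13, 19, 23, 47, ∞}.
(a,b)_7: α=-4, u≡4; β=0, v≡3 (mod 7); (4|7)=+1, (3|7)=-1; sign (−1)^0·+1^0·-1^-4 = +1.
(a,b)_∞: sgn(-13110)=−, sgn(-11)=−, so -1.
(a,b)_19: α=3, u≡3; β=0, v≡8 (mod 19); (3|19)=-1, (8|19)=-1; sign (−1)^0·-1^0·-1^3 = -1.
(a,b)_13: α=2, u≡7; β=0, v≡8 (mod 13); (7|13)=-1, (8|13)=-1; sign (−1)^0·-1^0·-1^2 = +1.
(a,b)_23: α=1, u≡22; β=0, v≡1 (mod 23); (22|23)=-1, (1|23)=+1; sign (−1)^0·-1^0·+1^1 = +1.
(a,b)_2: α=3, β=0; u≡5, v≡5 (mod 8); ε(u)ε(v)=0·0, αω(v)=3·1, βω(u)=0·1; sum ≡ 1  ⇒  -1.
(a,b)_11: α=0, u≡2; β=1, v≡6 (mod 11); (2|11)=-1, (6|11)=-1; sign (−1)^0·-1^1·-1^0 = -1.
(a,b)_47: α=0, u≡21; β=2, v≡37 (mod 47); (21|47)=+1, (37|47)=+1; sign (−1)^0·+1^2·+1^0 = +1.
(a,b)_5: α=1, u≡3; β=0, v≡1 (mod 5); (3|5)=-1, (1|5)=+1; sign (−1)^0·-1^0·+1^1 = +1.
(a,b)_3: α=-3, u≡1; β=-4, v≡1 (mod 3); (1|3)=+1, (1|3)=+1; sign (−1)^0·+1^-4·+1^-3 = +1.
(-13110, -11 / ℚ) ramifies at {2, 11, 19, ∞}: a division algebra.

[2, 11, 19, inf]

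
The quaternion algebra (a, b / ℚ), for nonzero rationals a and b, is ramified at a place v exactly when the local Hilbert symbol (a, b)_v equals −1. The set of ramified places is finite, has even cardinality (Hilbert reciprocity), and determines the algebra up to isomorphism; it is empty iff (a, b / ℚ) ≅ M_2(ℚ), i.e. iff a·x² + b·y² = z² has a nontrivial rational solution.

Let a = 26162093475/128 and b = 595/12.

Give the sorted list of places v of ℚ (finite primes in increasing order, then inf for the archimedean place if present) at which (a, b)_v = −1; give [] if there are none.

(a, b) ≡ (16422, 1785) mod (ℚ^×)²; places V = {2, 3, 5, 7, 17, 23, ∞}.
(a,b)_∞: sgn(16422)=+, sgn(1785)=+, so +1.
(a,b)_17: α=3, u≡7; β=1, v≡10 (mod 17); (7|17)=-1, (10|17)=-1; sign (−1)^0·-1^1·-1^3 = +1.
(a,b)_5: α=2, u≡3; β=1, v≡2 (mod 5); (3|5)=-1, (2|5)=-1; sign (−1)^0·-1^1·-1^2 = -1.
(a,b)_3: α=3, u≡2; β=-1, v≡1 (mod 3); (2|3)=-1, (1|3)=+1; sign (−1)^1·-1^-1·+1^3 = +1.
(a,b)_7: α=3, u≡4; β=1, v≡3 (mod 7); (4|7)=+1, (3|7)=-1; sign (−1)^1·+1^1·-1^3 = +1.
(a,b)_23: α=1, u≡4; β=0, v≡17 (mod 23); (4|23)=+1, (17|23)=-1; sign (−1)^0·+1^0·-1^1 = -1.
(a,b)_2: α=-7, β=-2; u≡3, v≡1 (mod 8); ε(u)ε(v)=1·0, αω(v)=-7·0, βω(u)=-2·1; sum ≡ 0  ⇒  +1.
Ram(16422, 1785) = {5, 23}; no ℚ_5-point on the conic.

[5, 23]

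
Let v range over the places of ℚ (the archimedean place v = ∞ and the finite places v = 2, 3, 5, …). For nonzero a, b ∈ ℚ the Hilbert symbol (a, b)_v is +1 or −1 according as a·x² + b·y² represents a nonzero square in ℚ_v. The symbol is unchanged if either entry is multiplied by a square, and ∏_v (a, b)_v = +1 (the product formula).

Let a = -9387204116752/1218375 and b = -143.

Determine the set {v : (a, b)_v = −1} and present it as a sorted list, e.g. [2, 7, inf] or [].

[5, 11, 17, inf]

Mod squares: a ≡ -41055, b ≡ -143. Check v ∈ {∞, 2, 3, 5, 7, 11, 13, 17, 19, 23}.
v=∞: -41055 < 0 and -143 < 0  ⇒  (a,b)_∞ = -1.
v=5: a=5^-3·(≡4), b=5^0·(≡2) mod 5; (4|5)=+1, (2|5)=-1; (−1)^{-3·0·2}·(+1)^0·(-1)^-3 = -1.
v=2: v_2(a)=4, v_2(b)=0; units ≡ 1, 1 (mod 8); ε·ε+αω+βω = 0·0+4·0+0·0 ≡ 0  ⇒  (a,b)_2 = +1.
v=7: a=7^1·(≡1), b=7^0·(≡4) mod 7; (1|7)=+1, (4|7)=+1; (−1)^{1·0·3}·(+1)^0·(+1)^1 = +1.
v=23: a=23^1·(≡13), b=23^0·(≡18) mod 23; (13|23)=+1, (18|23)=+1; (−1)^{1·0·11}·(+1)^0·(+1)^1 = +1.
v=19: a=19^-2·(≡16), b=19^0·(≡9) mod 19; (16|19)=+1, (9|19)=+1; (−1)^{-2·0·9}·(+1)^0·(+1)^-2 = +1.
v=17: a=17^1·(≡13), b=17^0·(≡10) mod 17; (13|17)=+1, (10|17)=-1; (−1)^{1·0·8}·(+1)^0·(-1)^1 = -1.
v=13: a=13^0·(≡3), b=13^1·(≡2) mod 13; (3|13)=+1, (2|13)=-1; (−1)^{0·1·6}·(+1)^1·(-1)^0 = +1.
v=11: a=11^8·(≡8), b=11^1·(≡9) mod 11; (8|11)=-1, (9|11)=+1; (−1)^{8·1·5}·(-1)^1·(+1)^8 = -1.
v=3: a=3^-3·(≡1), b=3^0·(≡1) mod 3; (1|3)=+1, (1|3)=+1; (−1)^{-3·0·1}·(+1)^0·(+1)^-3 = +1.
(-41055, -143 / ℚ) ramifies at {5, 11, 17, ∞}: a division algebra.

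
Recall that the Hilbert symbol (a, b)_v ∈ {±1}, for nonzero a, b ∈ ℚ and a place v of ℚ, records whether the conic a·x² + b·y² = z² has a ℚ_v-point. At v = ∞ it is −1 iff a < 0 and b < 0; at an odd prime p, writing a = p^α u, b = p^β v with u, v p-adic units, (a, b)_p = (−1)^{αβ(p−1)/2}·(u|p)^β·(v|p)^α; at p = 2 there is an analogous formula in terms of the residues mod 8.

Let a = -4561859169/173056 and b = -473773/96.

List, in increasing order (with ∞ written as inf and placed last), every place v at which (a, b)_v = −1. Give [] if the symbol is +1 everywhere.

(a, b) ≡ (-156009, -2958) mod (ℚ^×)²; places V = {2, 3, 7, 13, 17, 19, 23, 29, 31, ∞}.
(a,b)_31: α=0, u≡8; β=2, v≡1 (mod 31); (8|31)=+1, (1|31)=+1; sign (−1)^0·+1^2·+1^0 = +1.
(a,b)_17: α=1, u≡12; β=1, v≡1 (mod 17); (12|17)=-1, (1|17)=+1; sign (−1)^0·-1^1·+1^1 = -1.
(a,b)_23: α=1, u≡4; β=0, v≡1 (mod 23); (4|23)=+1, (1|23)=+1; sign (−1)^0·+1^0·+1^1 = +1.
(a,b)_3: α=5, u≡2; β=-1, v≡1 (mod 3); (2|3)=-1, (1|3)=+1; sign (−1)^1·-1^-1·+1^5 = +1.
(a,b)_∞: sgn(-156009)=−, sgn(-2958)=−, so -1.
(a,b)_2: α=-10, β=-5; u≡7, v≡1 (mod 8); ε(u)ε(v)=1·0, αω(v)=-10·0, βω(u)=-5·0; sum ≡ 0  ⇒  +1.
(a,b)_7: α=1, u≡1; β=0, v≡3 (mod 7); (1|7)=+1, (3|7)=-1; sign (−1)^0·+1^0·-1^1 = -1.
(a,b)_19: α=3, u≡1; β=0, v≡11 (mod 19); (1|19)=+1, (11|19)=+1; sign (−1)^0·+1^0·+1^3 = +1.
(a,b)_29: α=0, u≡21; β=1, v≡15 (mod 29); (21|29)=-1, (15|29)=-1; sign (−1)^0·-1^1·-1^0 = -1.
(a,b)_13: α=-2, u≡12; β=0, v≡5 (mod 13); (12|13)=+1, (5|13)=-1; sign (−1)^0·+1^0·-1^-2 = +1.
(-156009, -2958 / ℚ) ramifies at {7, 17, 29, ∞}: a division algebra.

[7, 17, 29, inf]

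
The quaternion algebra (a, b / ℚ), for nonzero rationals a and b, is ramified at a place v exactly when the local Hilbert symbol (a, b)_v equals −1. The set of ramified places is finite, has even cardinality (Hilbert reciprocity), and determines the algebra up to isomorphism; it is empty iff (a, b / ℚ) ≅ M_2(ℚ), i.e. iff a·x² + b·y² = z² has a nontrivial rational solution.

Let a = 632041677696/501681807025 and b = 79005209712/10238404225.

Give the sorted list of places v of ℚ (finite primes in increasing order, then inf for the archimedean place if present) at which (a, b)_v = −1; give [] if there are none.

Mod squares: a ≡ 2046, b ≡ 1023. Check v ∈ {∞, 2, 3, 5, 7, 11, 13, 31, 59}.
v=7: a=7^-8·(≡2), b=7^-6·(≡2) mod 7; (2|7)=+1, (2|7)=+1; (−1)^{-8·-6·3}·(+1)^-6·(+1)^-8 = +1.
v=2: v_2(a)=7, v_2(b)=4; units ≡ 7, 7 (mod 8); ε·ε+αω+βω = 1·1+7·0+4·0 ≡ 1  ⇒  (a,b)_2 = -1.
v=59: a=59^-2·(≡50), b=59^-2·(≡26) mod 59; (50|59)=-1, (26|59)=+1; (−1)^{-2·-2·29}·(-1)^-2·(+1)^-2 = +1.
v=∞: 2046 > 0 and 1023 > 0  ⇒  (a,b)_∞ = +1.
v=11: a=11^1·(≡6), b=11^1·(≡1) mod 11; (6|11)=-1, (1|11)=+1; (−1)^{1·1·5}·(-1)^1·(+1)^1 = +1.
v=31: a=31^1·(≡14), b=31^1·(≡16) mod 31; (14|31)=+1, (16|31)=+1; (−1)^{1·1·15}·(+1)^1·(+1)^1 = -1.
v=13: a=13^6·(≡11), b=13^6·(≡4) mod 13; (11|13)=-1, (4|13)=+1; (−1)^{6·6·6}·(-1)^6·(+1)^6 = +1.
v=5: a=5^-2·(≡1), b=5^-2·(≡3) mod 5; (1|5)=+1, (3|5)=-1; (−1)^{-2·-2·2}·(+1)^-2·(-1)^-2 = +1.
v=3: a=3^1·(≡1), b=3^1·(≡2) mod 3; (1|3)=+1, (2|3)=-1; (−1)^{1·1·1}·(+1)^1·(-1)^1 = +1.
|Ram(2046, 1023)| = 2, even; anisotropic at {2, 31}.

[2, 31]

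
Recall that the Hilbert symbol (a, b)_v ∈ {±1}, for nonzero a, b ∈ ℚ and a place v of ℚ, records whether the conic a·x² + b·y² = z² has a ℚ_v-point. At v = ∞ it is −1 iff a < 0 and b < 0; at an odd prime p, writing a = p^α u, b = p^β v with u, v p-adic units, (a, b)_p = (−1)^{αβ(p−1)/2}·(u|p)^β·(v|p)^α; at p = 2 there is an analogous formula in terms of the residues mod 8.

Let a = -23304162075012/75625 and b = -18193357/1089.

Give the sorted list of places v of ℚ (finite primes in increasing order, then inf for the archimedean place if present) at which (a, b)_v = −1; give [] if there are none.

(a, b) ≡ (-2737, -13) mod (ℚ^×)²; places V = {2, 3, 5, 7, 11, 13, 17, 23, ∞}.
(a,b)_11: α=-2, u≡8; β=-2, v≡3 (mod 11); (8|11)=-1, (3|11)=+1; sign (−1)^0·-1^-2·+1^-2 = +1.
(a,b)_3: α=2, u≡2; β=-2, v≡2 (mod 3); (2|3)=-1, (2|3)=-1; sign (−1)^0·-1^-2·-1^2 = +1.
(a,b)_13: α=6, u≡7; β=5, v≡12 (mod 13); (7|13)=-1, (12|13)=+1; sign (−1)^0·-1^5·+1^6 = -1.
(a,b)_23: α=1, u≡7; β=0, v≡10 (mod 23); (7|23)=-1, (10|23)=-1; sign (−1)^0·-1^0·-1^1 = -1.
(a,b)_7: α=3, u≡2; β=2, v≡2 (mod 7); (2|7)=+1, (2|7)=+1; sign (−1)^0·+1^2·+1^3 = +1.
(a,b)_∞: sgn(-2737)=−, sgn(-13)=−, so -1.
(a,b)_17: α=1, u≡4; β=0, v≡9 (mod 17); (4|17)=+1, (9|17)=+1; sign (−1)^0·+1^0·+1^1 = +1.
(a,b)_2: α=2, β=0; u≡7, v≡3 (mod 8); ε(u)ε(v)=1·1, αω(v)=2·1, βω(u)=0·0; sum ≡ 1  ⇒  -1.
(a,b)_5: α=-4, u≡3; β=0, v≡2 (mod 5); (3|5)=-1, (2|5)=-1; sign (−1)^0·-1^0·-1^-4 = +1.
Ram(-2737, -13) = {2, 13, 23, ∞}; no ℚ_2-point on the conic.

[2, 13, 23, inf]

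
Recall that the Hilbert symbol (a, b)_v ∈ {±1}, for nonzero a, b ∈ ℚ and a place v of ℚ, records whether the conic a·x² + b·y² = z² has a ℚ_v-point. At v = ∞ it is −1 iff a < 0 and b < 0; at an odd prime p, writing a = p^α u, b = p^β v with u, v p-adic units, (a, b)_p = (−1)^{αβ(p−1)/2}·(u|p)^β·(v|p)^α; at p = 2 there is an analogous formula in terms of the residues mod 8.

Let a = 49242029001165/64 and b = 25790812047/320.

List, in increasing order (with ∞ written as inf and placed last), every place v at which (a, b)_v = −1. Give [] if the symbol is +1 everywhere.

[3, 17]

(a, b) ≡ (85085, 3315) mod (ℚ^×)²; places V = {2, 3, 5, 7, 11, 13, 17, ∞}.
(a,b)_7: α=1, u≡5; β=2, v≡4 (mod 7); (5|7)=-1, (4|7)=+1; sign (−1)^0·-1^2·+1^1 = +1.
(a,b)_13: α=1, u≡5; β=1, v≡7 (mod 13); (5|13)=-1, (7|13)=-1; sign (−1)^0·-1^1·-1^1 = +1.
(a,b)_∞: sgn(85085)=+, sgn(3315)=+, so +1.
(a,b)_17: α=1, u≡10; β=1, v≡16 (mod 17); (10|17)=-1, (16|17)=+1; sign (−1)^0·-1^1·+1^1 = -1.
(a,b)_3: α=14, u≡2; β=9, v≡1 (mod 3); (2|3)=-1, (1|3)=+1; sign (−1)^0·-1^9·+1^14 = -1.
(a,b)_11: α=3, u≡7; β=2, v≡9 (mod 11); (7|11)=-1, (9|11)=+1; sign (−1)^0·-1^2·+1^3 = +1.
(a,b)_5: α=1, u≡2; β=-1, v≡3 (mod 5); (2|5)=-1, (3|5)=-1; sign (−1)^0·-1^-1·-1^1 = +1.
(a,b)_2: α=-6, β=-6; u≡5, v≡3 (mod 8); ε(u)ε(v)=0·1, αω(v)=-6·1, βω(u)=-6·1; sum ≡ 0  ⇒  +1.
|Ram(85085, 3315)| = 2, even; anisotropic at {3, 17}.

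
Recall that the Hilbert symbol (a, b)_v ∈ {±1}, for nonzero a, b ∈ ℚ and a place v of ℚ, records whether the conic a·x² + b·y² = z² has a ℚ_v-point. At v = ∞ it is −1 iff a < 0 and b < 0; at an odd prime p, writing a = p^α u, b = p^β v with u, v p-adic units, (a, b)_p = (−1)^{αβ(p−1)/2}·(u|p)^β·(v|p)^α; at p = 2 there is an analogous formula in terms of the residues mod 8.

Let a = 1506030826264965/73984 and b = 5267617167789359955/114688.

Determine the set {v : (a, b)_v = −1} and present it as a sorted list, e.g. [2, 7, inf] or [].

(a, b) ≡ (285285, 45885) mod (ℚ^×)²; places V = {2, 3, 5, 7, 11, 13, 17, 19, 23, ∞}.
(a,b)_13: α=3, u≡1; β=6, v≡2 (mod 13); (1|13)=+1, (2|13)=-1; sign (−1)^0·+1^6·-1^3 = -1.
(a,b)_3: α=11, u≡1; β=3, v≡1 (mod 3); (1|3)=+1, (1|3)=+1; sign (−1)^1·+1^3·+1^11 = -1.
(a,b)_5: α=1, u≡2; β=1, v≡2 (mod 5); (2|5)=-1, (2|5)=-1; sign (−1)^0·-1^1·-1^1 = +1.
(a,b)_∞: sgn(285285)=+, sgn(45885)=+, so +1.
(a,b)_23: α=2, u≡18; β=3, v≡5 (mod 23); (18|23)=+1, (5|23)=-1; sign (−1)^0·+1^3·-1^2 = +1.
(a,b)_11: α=1, u≡6; β=2, v≡5 (mod 11); (6|11)=-1, (5|11)=+1; sign (−1)^0·-1^2·+1^1 = +1.
(a,b)_17: α=-2, u≡8; β=2, v≡8 (mod 17); (8|17)=+1, (8|17)=+1; sign (−1)^0·+1^2·+1^-2 = +1.
(a,b)_19: α=1, u≡7; β=1, v≡14 (mod 19); (7|19)=+1, (14|19)=-1; sign (−1)^1·+1^1·-1^1 = +1.
(a,b)_7: α=1, u≡2; β=-1, v≡3 (mod 7); (2|7)=+1, (3|7)=-1; sign (−1)^1·+1^-1·-1^1 = +1.
(a,b)_2: α=-8, β=-14; u≡5, v≡5 (mod 8); ε(u)ε(v)=0·0, αω(v)=-8·1, βω(u)=-14·1; sum ≡ 0  ⇒  +1.
Ram(285285, 45885) = {3, 13}; no ℚ_3-point on the conic.

[3, 13]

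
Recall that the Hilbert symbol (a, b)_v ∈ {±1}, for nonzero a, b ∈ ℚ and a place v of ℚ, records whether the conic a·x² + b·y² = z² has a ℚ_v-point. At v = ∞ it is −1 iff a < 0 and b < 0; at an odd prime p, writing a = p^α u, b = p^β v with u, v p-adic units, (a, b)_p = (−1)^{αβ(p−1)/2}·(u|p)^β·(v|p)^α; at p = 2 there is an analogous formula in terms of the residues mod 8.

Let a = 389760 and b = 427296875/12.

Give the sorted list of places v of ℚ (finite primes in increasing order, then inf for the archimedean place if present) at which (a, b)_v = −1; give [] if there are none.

[3, 41]

Mod squares: a ≡ 6090, b ≡ 82041. Check v ∈ {∞, 2, 3, 5, 7, 23, 29, 41}.
v=41: a=41^0·(≡14), b=41^1·(≡31) mod 41; (14|41)=-1, (31|41)=+1; (−1)^{0·1·20}·(-1)^1·(+1)^0 = -1.
v=∞: 6090 > 0 and 82041 > 0  ⇒  (a,b)_∞ = +1.
v=3: a=3^1·(≡2), b=3^-1·(≡2) mod 3; (2|3)=-1, (2|3)=-1; (−1)^{1·-1·1}·(-1)^-1·(-1)^1 = -1.
v=23: a=23^0·(≡2), b=23^1·(≡3) mod 23; (2|23)=+1, (3|23)=+1; (−1)^{0·1·11}·(+1)^1·(+1)^0 = +1.
v=29: a=29^1·(≡13), b=29^1·(≡7) mod 29; (13|29)=+1, (7|29)=+1; (−1)^{1·1·14}·(+1)^1·(+1)^1 = +1.
v=5: a=5^1·(≡2), b=5^6·(≡1) mod 5; (2|5)=-1, (1|5)=+1; (−1)^{1·6·2}·(-1)^6·(+1)^1 = +1.
v=2: v_2(a)=7, v_2(b)=-2; units ≡ 5, 1 (mod 8); ε·ε+αω+βω = 0·0+7·0+-2·1 ≡ 0  ⇒  (a,b)_2 = +1.
v=7: a=7^1·(≡2), b=7^0·(≡1) mod 7; (2|7)=+1, (1|7)=+1; (−1)^{1·0·3}·(+1)^0·(+1)^1 = +1.
Ram(6090, 82041) = {3, 41}; no ℚ_3-point on the conic.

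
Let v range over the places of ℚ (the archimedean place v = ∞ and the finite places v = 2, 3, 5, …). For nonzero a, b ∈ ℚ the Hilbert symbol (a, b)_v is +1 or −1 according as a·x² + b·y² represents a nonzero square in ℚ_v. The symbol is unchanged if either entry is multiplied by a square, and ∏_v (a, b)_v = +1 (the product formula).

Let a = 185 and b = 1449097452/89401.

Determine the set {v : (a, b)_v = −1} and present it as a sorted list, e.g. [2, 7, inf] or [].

[3, 5]

Mod squares: a ≡ 185, b ≡ 3. Check v ∈ {∞, 2, 3, 5, 11, 13, 23, 37}.
v=11: a=11^0·(≡9), b=11^2·(≡1) mod 11; (9|11)=+1, (1|11)=+1; (−1)^{0·2·5}·(+1)^2·(+1)^0 = +1.
v=5: a=5^1·(≡2), b=5^0·(≡2) mod 5; (2|5)=-1, (2|5)=-1; (−1)^{1·0·2}·(-1)^0·(-1)^1 = -1.
v=13: a=13^0·(≡3), b=13^-2·(≡4) mod 13; (3|13)=+1, (4|13)=+1; (−1)^{0·-2·6}·(+1)^-2·(+1)^0 = +1.
v=37: a=37^1·(≡5), b=37^2·(≡26) mod 37; (5|37)=-1, (26|37)=+1; (−1)^{1·2·18}·(-1)^2·(+1)^1 = +1.
v=2: v_2(a)=0, v_2(b)=2; units ≡ 1, 3 (mod 8); ε·ε+αω+βω = 0·1+0·1+2·0 ≡ 0  ⇒  (a,b)_2 = +1.
v=3: a=3^0·(≡2), b=3^7·(≡1) mod 3; (2|3)=-1, (1|3)=+1; (−1)^{0·7·1}·(-1)^7·(+1)^0 = -1.
v=23: a=23^0·(≡1), b=23^-2·(≡3) mod 23; (1|23)=+1, (3|23)=+1; (−1)^{0·-2·11}·(+1)^-2·(+1)^0 = +1.
v=∞: 185 > 0 and 3 > 0  ⇒  (a,b)_∞ = +1.
(185, 3 / ℚ) ramifies at {3, 5}: a division algebra.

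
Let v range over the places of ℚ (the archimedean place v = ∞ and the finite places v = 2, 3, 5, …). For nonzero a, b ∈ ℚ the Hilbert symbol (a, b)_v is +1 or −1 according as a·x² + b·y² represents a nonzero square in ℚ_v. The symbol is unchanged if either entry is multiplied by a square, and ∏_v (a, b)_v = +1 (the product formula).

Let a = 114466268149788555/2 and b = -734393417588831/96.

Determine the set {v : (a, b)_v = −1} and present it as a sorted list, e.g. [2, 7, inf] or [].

Mod squares: a ≡ 3190, b ≡ -15834. Check v ∈ {∞, 2, 3, 5, 7, 11, 13, 17, 29, 31}.
v=29: a=29^1·(≡16), b=29^1·(≡23) mod 29; (16|29)=+1, (23|29)=+1; (−1)^{1·1·14}·(+1)^1·(+1)^1 = +1.
v=5: a=5^1·(≡3), b=5^0·(≡4) mod 5; (3|5)=-1, (4|5)=+1; (−1)^{1·0·2}·(-1)^0·(+1)^1 = +1.
v=11: a=11^3·(≡1), b=11^2·(≡8) mod 11; (1|11)=+1, (8|11)=-1; (−1)^{3·2·5}·(+1)^2·(-1)^3 = -1.
v=13: a=13^4·(≡11), b=13^3·(≡10) mod 13; (11|13)=-1, (10|13)=+1; (−1)^{4·3·6}·(-1)^3·(+1)^4 = -1.
v=3: a=3^2·(≡1), b=3^-1·(≡2) mod 3; (1|3)=+1, (2|3)=-1; (−1)^{2·-1·1}·(+1)^-1·(-1)^2 = +1.
v=17: a=17^0·(≡14), b=17^2·(≡7) mod 17; (14|17)=-1, (7|17)=-1; (−1)^{0·2·8}·(-1)^2·(-1)^0 = +1.
v=7: a=7^4·(≡3), b=7^3·(≡3) mod 7; (3|7)=-1, (3|7)=-1; (−1)^{4·3·3}·(-1)^3·(-1)^4 = -1.
v=2: v_2(a)=-1, v_2(b)=-5; units ≡ 3, 3 (mod 8); ε·ε+αω+βω = 1·1+-1·1+-5·1 ≡ 1  ⇒  (a,b)_2 = -1.
v=∞: 3190 > 0 and -15834 < 0  ⇒  (a,b)_∞ = +1.
v=31: a=31^2·(≡14), b=31^2·(≡5) mod 31; (14|31)=+1, (5|31)=+1; (−1)^{2·2·15}·(+1)^2·(+1)^2 = +1.
(3190, -15834 / ℚ) ramifies at {2, 7, 11, 13}: a division algebra.

[2, 7, 11, 13]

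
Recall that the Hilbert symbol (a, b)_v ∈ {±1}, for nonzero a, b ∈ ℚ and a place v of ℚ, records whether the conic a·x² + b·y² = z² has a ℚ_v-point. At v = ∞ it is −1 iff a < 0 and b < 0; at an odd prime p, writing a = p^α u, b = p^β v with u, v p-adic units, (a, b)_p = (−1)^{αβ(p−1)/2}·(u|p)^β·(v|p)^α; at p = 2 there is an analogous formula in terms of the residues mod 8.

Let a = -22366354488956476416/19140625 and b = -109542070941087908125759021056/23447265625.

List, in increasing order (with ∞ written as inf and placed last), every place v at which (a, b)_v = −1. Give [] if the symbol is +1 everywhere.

[11, 19, 43, inf]

(a, b) ≡ (-551, -27434) mod (ℚ^×)²; places V = {2, 3, 5, 7, 11, 17, 19, 29, 43, ∞}.
(a,b)_5: α=-8, u≡1; β=-10, v≡4 (mod 5); (1|5)=+1, (4|5)=+1; sign (−1)^0·+1^-10·+1^-8 = +1.
(a,b)_29: α=3, u≡19; β=5, v≡18 (mod 29); (19|29)=-1, (18|29)=-1; sign (−1)^0·-1^5·-1^3 = +1.
(a,b)_2: α=10, β=13; u≡1, v≡3 (mod 8); ε(u)ε(v)=0·1, αω(v)=10·1, βω(u)=13·0; sum ≡ 0  ⇒  +1.
(a,b)_43: α=2, u≡30; β=3, v≡34 (mod 43); (30|43)=-1, (34|43)=-1; sign (−1)^0·-1^3·-1^2 = -1.
(a,b)_∞: sgn(-551)=−, sgn(-27434)=−, so -1.
(a,b)_19: α=1, u≡11; β=2, v≡3 (mod 19); (11|19)=+1, (3|19)=-1; sign (−1)^0·+1^2·-1^1 = -1.
(a,b)_3: α=6, u≡1; β=10, v≡1 (mod 3); (1|3)=+1, (1|3)=+1; sign (−1)^0·+1^10·+1^6 = +1.
(a,b)_17: α=2, u≡10; β=2, v≡9 (mod 17); (10|17)=-1, (9|17)=+1; sign (−1)^0·-1^2·+1^2 = +1.
(a,b)_11: α=2, u≡6; β=3, v≡5 (mod 11); (6|11)=-1, (5|11)=+1; sign (−1)^0·-1^3·+1^2 = -1.
(a,b)_7: α=-2, u≡4; β=-4, v≡3 (mod 7); (4|7)=+1, (3|7)=-1; sign (−1)^0·+1^-4·-1^-2 = +1.
(-551, -27434 / ℚ) ramifies at {11, 19, 43, ∞}: a division algebra.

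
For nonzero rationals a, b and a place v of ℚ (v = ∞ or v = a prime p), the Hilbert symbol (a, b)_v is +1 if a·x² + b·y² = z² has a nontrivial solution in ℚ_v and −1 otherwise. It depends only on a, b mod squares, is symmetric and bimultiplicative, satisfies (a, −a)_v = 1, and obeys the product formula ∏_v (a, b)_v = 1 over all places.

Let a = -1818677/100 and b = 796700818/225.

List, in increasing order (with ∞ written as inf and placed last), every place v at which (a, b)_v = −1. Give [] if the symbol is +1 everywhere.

[2, 17, 19, 31]

Mod squares: a ≡ -6293, b ≡ 430882. Check v ∈ {∞, 2, 3, 5, 7, 17, 19, 23, 29, 31, 43}.
v=5: a=5^-2·(≡2), b=5^-2·(≡2) mod 5; (2|5)=-1, (2|5)=-1; (−1)^{-2·-2·2}·(-1)^-2·(-1)^-2 = +1.
v=43: a=43^0·(≡19), b=43^2·(≡28) mod 43; (19|43)=-1, (28|43)=-1; (−1)^{0·2·21}·(-1)^2·(-1)^0 = +1.
v=3: a=3^0·(≡1), b=3^-2·(≡1) mod 3; (1|3)=+1, (1|3)=+1; (−1)^{0·-2·1}·(+1)^-2·(+1)^0 = +1.
v=7: a=7^1·(≡4), b=7^0·(≡4) mod 7; (4|7)=+1, (4|7)=+1; (−1)^{1·0·3}·(+1)^0·(+1)^1 = +1.
v=29: a=29^1·(≡10), b=29^1·(≡10) mod 29; (10|29)=-1, (10|29)=-1; (−1)^{1·1·14}·(-1)^1·(-1)^1 = +1.
v=19: a=19^0·(≡12), b=19^1·(≡16) mod 19; (12|19)=-1, (16|19)=+1; (−1)^{0·1·9}·(-1)^1·(+1)^0 = -1.
v=17: a=17^2·(≡10), b=17^1·(≡1) mod 17; (10|17)=-1, (1|17)=+1; (−1)^{2·1·8}·(-1)^1·(+1)^2 = -1.
v=2: v_2(a)=-2, v_2(b)=1; units ≡ 3, 1 (mod 8); ε·ε+αω+βω = 1·0+-2·0+1·1 ≡ 1  ⇒  (a,b)_2 = -1.
v=23: a=23^0·(≡6), b=23^1·(≡6) mod 23; (6|23)=+1, (6|23)=+1; (−1)^{0·1·11}·(+1)^1·(+1)^0 = +1.
v=∞: -6293 < 0 and 430882 > 0  ⇒  (a,b)_∞ = +1.
v=31: a=31^1·(≡20), b=31^0·(≡17) mod 31; (20|31)=+1, (17|31)=-1; (−1)^{1·0·15}·(+1)^0·(-1)^1 = -1.
|Ram(-6293, 430882)| = 4, even; anisotropic at {2, 17, 19, 31}.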